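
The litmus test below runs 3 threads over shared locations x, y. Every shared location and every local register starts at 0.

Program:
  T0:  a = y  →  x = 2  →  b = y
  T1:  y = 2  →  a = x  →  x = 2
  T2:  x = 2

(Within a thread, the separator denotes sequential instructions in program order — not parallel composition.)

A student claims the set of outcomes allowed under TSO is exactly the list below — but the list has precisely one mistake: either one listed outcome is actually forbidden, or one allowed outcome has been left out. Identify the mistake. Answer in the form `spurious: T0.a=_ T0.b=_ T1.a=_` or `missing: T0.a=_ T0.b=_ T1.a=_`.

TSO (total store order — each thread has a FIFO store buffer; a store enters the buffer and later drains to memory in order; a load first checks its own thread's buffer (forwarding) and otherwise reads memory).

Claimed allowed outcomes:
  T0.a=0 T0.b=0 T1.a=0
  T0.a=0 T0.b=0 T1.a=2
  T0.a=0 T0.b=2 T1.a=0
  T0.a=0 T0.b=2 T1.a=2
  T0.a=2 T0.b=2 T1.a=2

outcome vector order: (T0.a,T0.b,T1.a)
[TSO] allowed = {<0 0 0>, <0 0 2>, <0 2 0>, <0 2 2>, <2 2 0>, <2 2 2>}
TSO∖claimed = {<2 2 0>}

missing: T0.a=2 T0.b=2 T1.a=0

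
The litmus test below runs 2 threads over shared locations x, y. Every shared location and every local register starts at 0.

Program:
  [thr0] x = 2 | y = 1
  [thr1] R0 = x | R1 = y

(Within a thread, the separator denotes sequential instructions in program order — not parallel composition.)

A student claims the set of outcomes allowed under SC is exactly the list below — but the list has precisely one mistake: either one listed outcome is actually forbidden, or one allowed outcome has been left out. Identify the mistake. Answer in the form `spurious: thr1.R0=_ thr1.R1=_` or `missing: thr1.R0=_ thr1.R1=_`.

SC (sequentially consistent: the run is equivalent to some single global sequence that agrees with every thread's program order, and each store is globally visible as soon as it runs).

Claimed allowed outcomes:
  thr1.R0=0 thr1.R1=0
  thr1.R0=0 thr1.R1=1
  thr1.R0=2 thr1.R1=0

outcome vector order: (thr1.R0,thr1.R1)
SC (4): (0,0) (0,1) (2,0) (2,1)
SC∖claimed = {(2,1)}

missing: thr1.R0=2 thr1.R1=1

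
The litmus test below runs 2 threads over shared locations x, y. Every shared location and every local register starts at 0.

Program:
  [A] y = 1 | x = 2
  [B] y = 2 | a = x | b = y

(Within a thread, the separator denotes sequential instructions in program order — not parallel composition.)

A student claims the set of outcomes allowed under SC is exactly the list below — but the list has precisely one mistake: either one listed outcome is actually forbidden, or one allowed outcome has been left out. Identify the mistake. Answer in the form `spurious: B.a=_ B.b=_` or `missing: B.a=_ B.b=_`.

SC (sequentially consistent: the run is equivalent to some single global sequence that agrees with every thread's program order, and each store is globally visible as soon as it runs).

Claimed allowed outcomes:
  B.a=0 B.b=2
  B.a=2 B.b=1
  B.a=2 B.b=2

outcome vector order: (B.a,B.b)
SC (4): 0/1 0/2 2/1 2/2
SC∖claimed = {0/1}

missing: B.a=0 B.b=1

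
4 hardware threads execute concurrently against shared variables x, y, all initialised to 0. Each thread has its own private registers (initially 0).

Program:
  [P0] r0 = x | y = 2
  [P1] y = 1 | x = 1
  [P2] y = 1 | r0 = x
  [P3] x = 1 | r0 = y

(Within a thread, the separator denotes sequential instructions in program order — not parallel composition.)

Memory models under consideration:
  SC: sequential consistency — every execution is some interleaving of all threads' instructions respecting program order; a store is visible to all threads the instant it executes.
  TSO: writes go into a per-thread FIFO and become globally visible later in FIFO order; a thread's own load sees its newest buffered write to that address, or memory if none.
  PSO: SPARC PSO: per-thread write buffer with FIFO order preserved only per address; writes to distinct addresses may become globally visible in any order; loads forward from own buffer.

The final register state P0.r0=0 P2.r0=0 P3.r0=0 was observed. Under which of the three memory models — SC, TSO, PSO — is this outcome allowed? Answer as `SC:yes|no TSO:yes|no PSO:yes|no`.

outcome vector order: (P0.r0,P2.r0,P3.r0)
[SC] allowed = {001 002 010 011 012 101 102 110 111 112}
[TSO] allowed = {000 001 002 010 011 012 100 101 102 110 111 112}
[PSO] allowed = {000 001 002 010 011 012 100 101 102 110 111 112}
target 000 ∈ {TSO,PSO}

SC:no TSO:yes PSO:yes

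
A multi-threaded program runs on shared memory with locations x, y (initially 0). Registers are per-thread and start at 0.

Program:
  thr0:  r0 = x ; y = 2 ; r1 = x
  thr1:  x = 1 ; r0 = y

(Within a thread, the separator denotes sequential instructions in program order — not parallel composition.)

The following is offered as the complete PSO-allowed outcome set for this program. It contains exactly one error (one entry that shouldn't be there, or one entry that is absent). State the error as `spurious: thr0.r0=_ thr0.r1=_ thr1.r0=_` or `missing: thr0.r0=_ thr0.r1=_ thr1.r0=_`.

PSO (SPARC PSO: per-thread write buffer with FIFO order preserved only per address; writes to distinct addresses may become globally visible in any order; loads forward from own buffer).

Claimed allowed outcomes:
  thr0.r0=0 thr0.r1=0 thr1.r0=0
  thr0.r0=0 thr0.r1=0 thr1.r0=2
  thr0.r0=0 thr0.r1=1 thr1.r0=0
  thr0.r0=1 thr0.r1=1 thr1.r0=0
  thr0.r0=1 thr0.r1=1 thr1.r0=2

outcome vector order: (thr0.r0,thr0.r1,thr1.r0)
PSO: 6 outcomes — {<0 0 0>; <0 0 2>; <0 1 0>; <0 1 2>; <1 1 0>; <1 1 2>}
PSO∖claimed = {<0 1 2>}

missing: thr0.r0=0 thr0.r1=1 thr1.r0=2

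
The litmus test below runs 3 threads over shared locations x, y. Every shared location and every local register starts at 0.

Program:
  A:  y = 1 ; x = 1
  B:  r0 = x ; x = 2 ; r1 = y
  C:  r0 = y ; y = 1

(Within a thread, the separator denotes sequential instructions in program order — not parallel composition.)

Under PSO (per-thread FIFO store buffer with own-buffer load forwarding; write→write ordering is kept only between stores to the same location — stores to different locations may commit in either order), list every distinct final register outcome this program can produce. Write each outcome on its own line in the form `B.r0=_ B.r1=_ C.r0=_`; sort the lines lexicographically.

outcome vector order: (B.r0,B.r1,C.r0)
|PSO outcomes| = 8

B.r0=0 B.r1=0 C.r0=0
B.r0=0 B.r1=0 C.r0=1
B.r0=0 B.r1=1 C.r0=0
B.r0=0 B.r1=1 C.r0=1
B.r0=1 B.r1=0 C.r0=0
B.r0=1 B.r1=0 C.r0=1
B.r0=1 B.r1=1 C.r0=0
B.r0=1 B.r1=1 C.r0=1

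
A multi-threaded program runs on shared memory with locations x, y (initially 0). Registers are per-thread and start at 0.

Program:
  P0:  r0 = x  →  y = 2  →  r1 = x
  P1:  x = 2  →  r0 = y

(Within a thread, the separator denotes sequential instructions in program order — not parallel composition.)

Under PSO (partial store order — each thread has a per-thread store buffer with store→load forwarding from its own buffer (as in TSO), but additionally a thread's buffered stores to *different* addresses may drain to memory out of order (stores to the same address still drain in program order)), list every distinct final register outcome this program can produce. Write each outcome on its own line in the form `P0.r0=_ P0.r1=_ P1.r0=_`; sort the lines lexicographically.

P0.r0=0 P0.r1=0 P1.r0=0
P0.r0=0 P0.r1=0 P1.r0=2
P0.r0=0 P0.r1=2 P1.r0=0
P0.r0=0 P0.r1=2 P1.r0=2
P0.r0=2 P0.r1=2 P1.r0=0
P0.r0=2 P0.r1=2 P1.r0=2

outcome vector order: (P0.r0,P0.r1,P1.r0)
|PSO outcomes| = 6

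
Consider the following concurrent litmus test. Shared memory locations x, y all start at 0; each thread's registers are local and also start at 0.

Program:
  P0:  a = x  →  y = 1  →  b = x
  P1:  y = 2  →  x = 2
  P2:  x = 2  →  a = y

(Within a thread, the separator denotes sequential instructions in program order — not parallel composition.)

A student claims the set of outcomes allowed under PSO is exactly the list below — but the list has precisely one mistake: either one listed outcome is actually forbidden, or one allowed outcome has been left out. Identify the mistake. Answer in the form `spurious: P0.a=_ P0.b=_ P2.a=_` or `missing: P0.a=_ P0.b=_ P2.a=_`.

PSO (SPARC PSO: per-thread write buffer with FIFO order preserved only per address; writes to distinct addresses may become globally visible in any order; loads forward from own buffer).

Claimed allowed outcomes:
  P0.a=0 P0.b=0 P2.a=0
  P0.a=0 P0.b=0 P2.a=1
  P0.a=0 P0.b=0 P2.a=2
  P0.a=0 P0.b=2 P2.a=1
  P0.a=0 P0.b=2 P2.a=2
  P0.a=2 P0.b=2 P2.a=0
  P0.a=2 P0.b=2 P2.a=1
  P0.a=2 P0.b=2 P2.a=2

outcome vector order: (P0.a,P0.b,P2.a)
under PSO → <0 0 0>, <0 0 1>, <0 0 2>, <0 2 0>, <0 2 1>, <0 2 2>, <2 2 0>, <2 2 1>, <2 2 2>
PSO∖claimed = {<0 2 0>}

missing: P0.a=0 P0.b=2 P2.a=0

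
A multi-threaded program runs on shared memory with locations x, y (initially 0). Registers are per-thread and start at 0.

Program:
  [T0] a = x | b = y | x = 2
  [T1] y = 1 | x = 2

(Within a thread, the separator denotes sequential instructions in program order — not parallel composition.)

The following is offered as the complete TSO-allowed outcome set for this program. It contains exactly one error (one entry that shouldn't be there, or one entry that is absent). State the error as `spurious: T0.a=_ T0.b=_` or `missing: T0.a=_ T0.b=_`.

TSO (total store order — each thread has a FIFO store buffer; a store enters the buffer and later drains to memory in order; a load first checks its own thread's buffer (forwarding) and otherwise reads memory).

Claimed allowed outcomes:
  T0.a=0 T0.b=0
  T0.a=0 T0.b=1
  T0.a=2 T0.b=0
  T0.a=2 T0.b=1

spurious: T0.a=2 T0.b=0

outcome vector order: (T0.a,T0.b)
TSO (3): 0/0; 0/1; 2/1
claimed∖TSO = {2/0}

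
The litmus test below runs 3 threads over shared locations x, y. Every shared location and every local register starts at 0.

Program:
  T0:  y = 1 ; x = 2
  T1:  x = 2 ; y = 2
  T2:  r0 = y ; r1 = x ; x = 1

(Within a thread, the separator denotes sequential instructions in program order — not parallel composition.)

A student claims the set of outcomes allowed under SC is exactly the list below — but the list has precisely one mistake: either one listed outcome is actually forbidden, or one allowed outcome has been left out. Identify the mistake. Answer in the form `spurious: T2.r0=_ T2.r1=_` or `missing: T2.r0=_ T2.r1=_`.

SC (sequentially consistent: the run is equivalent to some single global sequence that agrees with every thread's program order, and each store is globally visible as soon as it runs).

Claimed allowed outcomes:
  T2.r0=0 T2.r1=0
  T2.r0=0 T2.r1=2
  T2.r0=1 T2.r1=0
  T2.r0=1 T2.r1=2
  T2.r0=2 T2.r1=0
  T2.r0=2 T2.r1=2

outcome vector order: (T2.r0,T2.r1)
under SC → 00; 02; 10; 12; 22
claimed∖SC = {20}

spurious: T2.r0=2 T2.r1=0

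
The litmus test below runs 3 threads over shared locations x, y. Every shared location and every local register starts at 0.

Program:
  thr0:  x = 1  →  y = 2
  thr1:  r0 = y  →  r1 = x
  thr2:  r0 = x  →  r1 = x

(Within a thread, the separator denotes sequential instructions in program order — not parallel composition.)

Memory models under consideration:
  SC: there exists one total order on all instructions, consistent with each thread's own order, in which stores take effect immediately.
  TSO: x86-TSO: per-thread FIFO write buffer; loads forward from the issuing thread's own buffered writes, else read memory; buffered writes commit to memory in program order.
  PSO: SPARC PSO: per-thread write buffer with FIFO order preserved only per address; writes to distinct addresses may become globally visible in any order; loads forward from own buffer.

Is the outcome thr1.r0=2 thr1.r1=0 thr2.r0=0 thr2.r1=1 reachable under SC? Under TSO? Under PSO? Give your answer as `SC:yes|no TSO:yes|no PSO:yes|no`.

outcome vector order: (thr1.r0,thr1.r1,thr2.r0,thr2.r1)
SC (9): 0000, 0001, 0011, 0100, 0101, 0111, 2100, 2101, 2111
TSO (9): 0000, 0001, 0011, 0100, 0101, 0111, 2100, 2101, 2111
PSO (12): 0000, 0001, 0011, 0100, 0101, 0111, 2000, 2001, 2011, 2100, 2101, 2111
target 2001 ∈ {PSO}

SC:no TSO:no PSO:yes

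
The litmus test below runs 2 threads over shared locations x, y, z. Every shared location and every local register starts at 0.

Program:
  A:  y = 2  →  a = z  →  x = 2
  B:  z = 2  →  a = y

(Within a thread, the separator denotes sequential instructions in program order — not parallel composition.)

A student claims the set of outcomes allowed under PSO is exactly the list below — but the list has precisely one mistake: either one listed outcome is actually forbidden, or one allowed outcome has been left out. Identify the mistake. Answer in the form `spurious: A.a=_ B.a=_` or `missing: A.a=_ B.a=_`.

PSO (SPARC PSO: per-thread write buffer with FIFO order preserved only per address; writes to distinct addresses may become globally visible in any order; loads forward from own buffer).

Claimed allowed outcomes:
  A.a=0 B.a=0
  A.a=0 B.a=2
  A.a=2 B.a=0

missing: A.a=2 B.a=2

outcome vector order: (A.a,B.a)
PSO (4): 0/0 0/2 2/0 2/2
PSO∖claimed = {2/2}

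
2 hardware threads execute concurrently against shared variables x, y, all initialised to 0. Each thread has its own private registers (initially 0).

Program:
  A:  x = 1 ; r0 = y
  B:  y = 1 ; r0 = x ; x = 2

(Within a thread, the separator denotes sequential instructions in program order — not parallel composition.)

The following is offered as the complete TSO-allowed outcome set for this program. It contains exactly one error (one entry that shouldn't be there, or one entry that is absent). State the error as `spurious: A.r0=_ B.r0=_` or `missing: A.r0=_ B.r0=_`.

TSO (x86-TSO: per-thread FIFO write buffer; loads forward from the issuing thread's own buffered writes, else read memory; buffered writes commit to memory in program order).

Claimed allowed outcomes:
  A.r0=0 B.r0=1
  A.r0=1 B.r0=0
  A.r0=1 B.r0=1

missing: A.r0=0 B.r0=0

outcome vector order: (A.r0,B.r0)
[TSO] allowed = {00, 01, 10, 11}
TSO∖claimed = {00}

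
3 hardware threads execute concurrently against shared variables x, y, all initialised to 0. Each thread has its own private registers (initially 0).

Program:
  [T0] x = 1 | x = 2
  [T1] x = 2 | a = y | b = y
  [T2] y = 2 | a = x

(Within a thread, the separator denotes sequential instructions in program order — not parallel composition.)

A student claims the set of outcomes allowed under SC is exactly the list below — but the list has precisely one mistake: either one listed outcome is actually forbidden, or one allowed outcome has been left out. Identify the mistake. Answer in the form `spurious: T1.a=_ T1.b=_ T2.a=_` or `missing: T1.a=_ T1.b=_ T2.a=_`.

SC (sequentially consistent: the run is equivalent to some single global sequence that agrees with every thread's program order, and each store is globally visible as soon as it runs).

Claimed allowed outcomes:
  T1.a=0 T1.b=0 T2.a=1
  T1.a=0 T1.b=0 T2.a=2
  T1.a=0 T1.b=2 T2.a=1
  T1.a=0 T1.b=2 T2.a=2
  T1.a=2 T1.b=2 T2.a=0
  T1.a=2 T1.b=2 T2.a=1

missing: T1.a=2 T1.b=2 T2.a=2

outcome vector order: (T1.a,T1.b,T2.a)
under SC → (0,0,1) (0,0,2) (0,2,1) (0,2,2) (2,2,0) (2,2,1) (2,2,2)
SC∖claimed = {(2,2,2)}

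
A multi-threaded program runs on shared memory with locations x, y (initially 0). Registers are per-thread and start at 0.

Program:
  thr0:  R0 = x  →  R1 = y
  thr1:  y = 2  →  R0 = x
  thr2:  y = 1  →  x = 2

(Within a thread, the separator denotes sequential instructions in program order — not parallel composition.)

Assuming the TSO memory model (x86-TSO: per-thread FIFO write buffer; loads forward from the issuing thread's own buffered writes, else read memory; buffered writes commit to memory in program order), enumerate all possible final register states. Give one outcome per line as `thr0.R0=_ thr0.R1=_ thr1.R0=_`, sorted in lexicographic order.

outcome vector order: (thr0.R0,thr0.R1,thr1.R0)
|TSO outcomes| = 10

thr0.R0=0 thr0.R1=0 thr1.R0=0
thr0.R0=0 thr0.R1=0 thr1.R0=2
thr0.R0=0 thr0.R1=1 thr1.R0=0
thr0.R0=0 thr0.R1=1 thr1.R0=2
thr0.R0=0 thr0.R1=2 thr1.R0=0
thr0.R0=0 thr0.R1=2 thr1.R0=2
thr0.R0=2 thr0.R1=1 thr1.R0=0
thr0.R0=2 thr0.R1=1 thr1.R0=2
thr0.R0=2 thr0.R1=2 thr1.R0=0
thr0.R0=2 thr0.R1=2 thr1.R0=2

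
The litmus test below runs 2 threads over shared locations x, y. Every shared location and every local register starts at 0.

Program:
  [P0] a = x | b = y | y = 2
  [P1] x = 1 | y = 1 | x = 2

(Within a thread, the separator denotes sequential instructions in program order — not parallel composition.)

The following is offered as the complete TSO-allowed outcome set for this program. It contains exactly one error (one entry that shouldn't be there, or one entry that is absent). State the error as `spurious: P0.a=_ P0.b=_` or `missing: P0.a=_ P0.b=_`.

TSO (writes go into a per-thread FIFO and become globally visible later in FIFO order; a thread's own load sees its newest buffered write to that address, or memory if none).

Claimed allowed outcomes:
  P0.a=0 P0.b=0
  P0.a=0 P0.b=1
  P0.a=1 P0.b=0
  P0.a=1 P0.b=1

outcome vector order: (P0.a,P0.b)
TSO: 5 outcomes — {(0,0) (0,1) (1,0) (1,1) (2,1)}
TSO∖claimed = {(2,1)}

missing: P0.a=2 P0.b=1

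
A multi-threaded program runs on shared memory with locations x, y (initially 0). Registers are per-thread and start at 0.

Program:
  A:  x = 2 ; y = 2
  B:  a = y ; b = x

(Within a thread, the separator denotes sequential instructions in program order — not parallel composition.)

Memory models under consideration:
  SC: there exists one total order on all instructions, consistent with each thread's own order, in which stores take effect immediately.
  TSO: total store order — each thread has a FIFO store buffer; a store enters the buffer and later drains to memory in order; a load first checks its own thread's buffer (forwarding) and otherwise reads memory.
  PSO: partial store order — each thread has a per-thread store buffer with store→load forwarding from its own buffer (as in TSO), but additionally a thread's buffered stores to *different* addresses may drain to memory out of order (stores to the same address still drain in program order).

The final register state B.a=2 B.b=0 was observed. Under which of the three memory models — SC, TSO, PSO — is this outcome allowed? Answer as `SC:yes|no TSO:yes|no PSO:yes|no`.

outcome vector order: (B.a,B.b)
[SC] allowed = {00, 02, 22}
[TSO] allowed = {00, 02, 22}
[PSO] allowed = {00, 02, 20, 22}
target 20 ∈ {PSO}

SC:no TSO:no PSO:yes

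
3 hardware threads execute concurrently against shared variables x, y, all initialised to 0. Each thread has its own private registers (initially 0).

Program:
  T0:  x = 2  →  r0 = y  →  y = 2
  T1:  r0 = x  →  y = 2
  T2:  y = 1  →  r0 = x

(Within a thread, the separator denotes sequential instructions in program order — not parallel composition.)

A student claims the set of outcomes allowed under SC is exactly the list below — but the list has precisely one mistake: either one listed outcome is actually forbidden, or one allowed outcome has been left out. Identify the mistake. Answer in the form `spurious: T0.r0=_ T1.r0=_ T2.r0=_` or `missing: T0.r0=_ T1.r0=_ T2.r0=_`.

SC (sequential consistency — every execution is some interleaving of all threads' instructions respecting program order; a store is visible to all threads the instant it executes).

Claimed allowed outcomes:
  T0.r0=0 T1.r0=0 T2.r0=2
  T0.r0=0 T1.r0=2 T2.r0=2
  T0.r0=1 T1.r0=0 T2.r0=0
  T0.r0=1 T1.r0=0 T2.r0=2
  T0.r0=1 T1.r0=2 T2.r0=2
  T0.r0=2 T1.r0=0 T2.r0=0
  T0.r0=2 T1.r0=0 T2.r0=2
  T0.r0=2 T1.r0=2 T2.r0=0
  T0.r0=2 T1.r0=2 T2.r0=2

outcome vector order: (T0.r0,T1.r0,T2.r0)
[SC] allowed = {(0,0,2) (0,2,2) (1,0,0) (1,0,2) (1,2,0) (1,2,2) (2,0,0) (2,0,2) (2,2,0) (2,2,2)}
SC∖claimed = {(1,2,0)}

missing: T0.r0=1 T1.r0=2 T2.r0=0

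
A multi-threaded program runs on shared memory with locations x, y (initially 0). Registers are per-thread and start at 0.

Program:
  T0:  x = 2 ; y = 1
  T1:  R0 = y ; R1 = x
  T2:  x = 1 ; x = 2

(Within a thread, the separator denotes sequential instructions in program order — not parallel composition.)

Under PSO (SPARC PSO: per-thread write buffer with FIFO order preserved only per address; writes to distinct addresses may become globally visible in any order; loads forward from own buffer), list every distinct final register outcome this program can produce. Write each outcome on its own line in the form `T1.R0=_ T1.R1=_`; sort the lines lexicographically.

outcome vector order: (T1.R0,T1.R1)
|PSO outcomes| = 6

T1.R0=0 T1.R1=0
T1.R0=0 T1.R1=1
T1.R0=0 T1.R1=2
T1.R0=1 T1.R1=0
T1.R0=1 T1.R1=1
T1.R0=1 T1.R1=2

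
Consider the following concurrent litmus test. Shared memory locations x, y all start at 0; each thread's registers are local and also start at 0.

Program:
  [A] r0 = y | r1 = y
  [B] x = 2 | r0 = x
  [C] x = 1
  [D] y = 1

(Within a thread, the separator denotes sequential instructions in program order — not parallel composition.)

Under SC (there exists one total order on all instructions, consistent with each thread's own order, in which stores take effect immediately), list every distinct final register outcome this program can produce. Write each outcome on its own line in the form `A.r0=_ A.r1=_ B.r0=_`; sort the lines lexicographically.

outcome vector order: (A.r0,A.r1,B.r0)
|SC outcomes| = 6

A.r0=0 A.r1=0 B.r0=1
A.r0=0 A.r1=0 B.r0=2
A.r0=0 A.r1=1 B.r0=1
A.r0=0 A.r1=1 B.r0=2
A.r0=1 A.r1=1 B.r0=1
A.r0=1 A.r1=1 B.r0=2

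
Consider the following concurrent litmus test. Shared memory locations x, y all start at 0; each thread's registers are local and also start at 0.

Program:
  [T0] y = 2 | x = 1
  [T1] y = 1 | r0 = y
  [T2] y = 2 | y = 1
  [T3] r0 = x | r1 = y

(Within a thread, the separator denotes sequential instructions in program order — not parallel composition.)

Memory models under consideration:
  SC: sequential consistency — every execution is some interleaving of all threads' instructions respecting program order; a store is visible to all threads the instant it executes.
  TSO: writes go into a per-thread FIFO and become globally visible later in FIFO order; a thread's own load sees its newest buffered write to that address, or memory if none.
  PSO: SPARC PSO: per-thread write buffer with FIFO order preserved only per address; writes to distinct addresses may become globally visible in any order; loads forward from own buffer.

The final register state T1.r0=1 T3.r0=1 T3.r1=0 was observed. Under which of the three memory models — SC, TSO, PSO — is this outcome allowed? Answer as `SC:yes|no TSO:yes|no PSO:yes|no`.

SC:no TSO:no PSO:yes

outcome vector order: (T1.r0,T3.r0,T3.r1)
[SC] allowed = {100; 101; 102; 111; 112; 200; 201; 202; 211; 212}
[TSO] allowed = {100; 101; 102; 111; 112; 200; 201; 202; 211; 212}
[PSO] allowed = {100; 101; 102; 110; 111; 112; 200; 201; 202; 210; 211; 212}
target 110 ∈ {PSO}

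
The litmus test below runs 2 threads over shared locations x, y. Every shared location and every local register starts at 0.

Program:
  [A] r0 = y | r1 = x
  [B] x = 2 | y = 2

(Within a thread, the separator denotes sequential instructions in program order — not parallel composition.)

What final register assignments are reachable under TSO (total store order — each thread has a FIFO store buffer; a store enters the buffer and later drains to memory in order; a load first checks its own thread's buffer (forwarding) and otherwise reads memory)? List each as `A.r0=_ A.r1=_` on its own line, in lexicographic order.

outcome vector order: (A.r0,A.r1)
|TSO outcomes| = 3

A.r0=0 A.r1=0
A.r0=0 A.r1=2
A.r0=2 A.r1=2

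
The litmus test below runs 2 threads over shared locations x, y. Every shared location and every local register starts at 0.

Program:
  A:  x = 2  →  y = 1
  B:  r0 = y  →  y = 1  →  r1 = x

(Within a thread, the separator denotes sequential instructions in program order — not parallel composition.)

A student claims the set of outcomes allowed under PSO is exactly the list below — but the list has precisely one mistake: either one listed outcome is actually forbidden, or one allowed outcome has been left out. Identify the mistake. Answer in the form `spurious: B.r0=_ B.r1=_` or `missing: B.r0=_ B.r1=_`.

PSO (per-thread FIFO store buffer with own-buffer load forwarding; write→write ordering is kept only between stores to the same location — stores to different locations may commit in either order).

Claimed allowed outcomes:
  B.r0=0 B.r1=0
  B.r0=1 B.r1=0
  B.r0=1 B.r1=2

missing: B.r0=0 B.r1=2

outcome vector order: (B.r0,B.r1)
under PSO → (0,0); (0,2); (1,0); (1,2)
PSO∖claimed = {(0,2)}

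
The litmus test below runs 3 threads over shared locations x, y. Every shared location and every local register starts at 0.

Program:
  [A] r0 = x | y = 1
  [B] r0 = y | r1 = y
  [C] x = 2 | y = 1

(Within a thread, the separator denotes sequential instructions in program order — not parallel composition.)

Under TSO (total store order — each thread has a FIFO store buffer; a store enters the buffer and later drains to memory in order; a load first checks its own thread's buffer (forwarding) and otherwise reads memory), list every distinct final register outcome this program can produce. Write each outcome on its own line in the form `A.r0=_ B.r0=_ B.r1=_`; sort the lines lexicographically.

outcome vector order: (A.r0,B.r0,B.r1)
|TSO outcomes| = 6

A.r0=0 B.r0=0 B.r1=0
A.r0=0 B.r0=0 B.r1=1
A.r0=0 B.r0=1 B.r1=1
A.r0=2 B.r0=0 B.r1=0
A.r0=2 B.r0=0 B.r1=1
A.r0=2 B.r0=1 B.r1=1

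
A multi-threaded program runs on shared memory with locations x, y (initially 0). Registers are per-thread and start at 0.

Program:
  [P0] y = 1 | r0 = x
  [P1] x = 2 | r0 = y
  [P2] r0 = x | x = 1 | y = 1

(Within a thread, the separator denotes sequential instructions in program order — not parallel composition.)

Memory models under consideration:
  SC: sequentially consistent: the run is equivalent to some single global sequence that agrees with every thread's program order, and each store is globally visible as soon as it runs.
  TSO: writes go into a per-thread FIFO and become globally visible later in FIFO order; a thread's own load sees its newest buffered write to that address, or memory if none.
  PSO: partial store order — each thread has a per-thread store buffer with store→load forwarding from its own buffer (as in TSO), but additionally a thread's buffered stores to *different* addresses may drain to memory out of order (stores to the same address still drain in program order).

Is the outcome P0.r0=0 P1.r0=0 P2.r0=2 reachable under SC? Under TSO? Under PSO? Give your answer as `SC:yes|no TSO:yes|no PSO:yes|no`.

outcome vector order: (P0.r0,P1.r0,P2.r0)
SC: 10 outcomes — {<0 1 0>, <0 1 2>, <1 0 0>, <1 0 2>, <1 1 0>, <1 1 2>, <2 0 0>, <2 0 2>, <2 1 0>, <2 1 2>}
TSO: 12 outcomes — {<0 0 0>, <0 0 2>, <0 1 0>, <0 1 2>, <1 0 0>, <1 0 2>, <1 1 0>, <1 1 2>, <2 0 0>, <2 0 2>, <2 1 0>, <2 1 2>}
PSO: 12 outcomes — {<0 0 0>, <0 0 2>, <0 1 0>, <0 1 2>, <1 0 0>, <1 0 2>, <1 1 0>, <1 1 2>, <2 0 0>, <2 0 2>, <2 1 0>, <2 1 2>}
target <0 0 2> ∈ {TSO,PSO}

SC:no TSO:yes PSO:yes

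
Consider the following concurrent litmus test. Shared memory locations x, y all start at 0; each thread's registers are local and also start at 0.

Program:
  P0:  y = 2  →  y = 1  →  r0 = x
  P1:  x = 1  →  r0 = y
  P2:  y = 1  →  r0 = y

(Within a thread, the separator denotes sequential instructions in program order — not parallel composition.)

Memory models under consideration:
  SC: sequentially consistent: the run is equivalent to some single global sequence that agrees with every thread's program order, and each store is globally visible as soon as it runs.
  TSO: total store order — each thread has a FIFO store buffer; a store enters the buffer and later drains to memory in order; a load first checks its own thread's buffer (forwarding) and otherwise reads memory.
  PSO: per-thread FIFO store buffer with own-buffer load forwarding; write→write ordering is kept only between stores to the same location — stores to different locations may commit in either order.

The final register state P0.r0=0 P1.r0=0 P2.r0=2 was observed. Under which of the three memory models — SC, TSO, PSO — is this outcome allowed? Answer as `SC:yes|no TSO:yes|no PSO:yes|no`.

SC:no TSO:yes PSO:yes

outcome vector order: (P0.r0,P1.r0,P2.r0)
SC: 8 outcomes — {011 012 101 102 111 112 121 122}
TSO: 12 outcomes — {001 002 011 012 021 022 101 102 111 112 121 122}
PSO: 12 outcomes — {001 002 011 012 021 022 101 102 111 112 121 122}
target 002 ∈ {TSO,PSO}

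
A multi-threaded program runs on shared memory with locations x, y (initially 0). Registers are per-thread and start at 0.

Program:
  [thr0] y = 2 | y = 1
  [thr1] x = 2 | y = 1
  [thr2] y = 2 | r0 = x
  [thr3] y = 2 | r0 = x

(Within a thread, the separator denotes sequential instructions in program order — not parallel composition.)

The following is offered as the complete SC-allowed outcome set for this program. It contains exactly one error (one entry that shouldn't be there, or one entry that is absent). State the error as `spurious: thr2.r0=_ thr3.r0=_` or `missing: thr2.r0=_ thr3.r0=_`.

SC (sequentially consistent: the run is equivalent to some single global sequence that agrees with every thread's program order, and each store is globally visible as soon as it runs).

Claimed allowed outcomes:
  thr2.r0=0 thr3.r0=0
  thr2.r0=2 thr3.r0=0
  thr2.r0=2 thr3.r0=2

outcome vector order: (thr2.r0,thr3.r0)
SC (4): (0,0); (0,2); (2,0); (2,2)
SC∖claimed = {(0,2)}

missing: thr2.r0=0 thr3.r0=2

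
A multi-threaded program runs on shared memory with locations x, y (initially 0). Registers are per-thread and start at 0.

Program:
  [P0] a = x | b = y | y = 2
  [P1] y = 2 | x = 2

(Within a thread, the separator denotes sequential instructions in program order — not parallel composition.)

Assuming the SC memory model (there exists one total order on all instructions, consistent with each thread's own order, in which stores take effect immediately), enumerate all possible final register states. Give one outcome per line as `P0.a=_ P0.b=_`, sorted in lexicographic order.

P0.a=0 P0.b=0
P0.a=0 P0.b=2
P0.a=2 P0.b=2

outcome vector order: (P0.a,P0.b)
|SC outcomes| = 3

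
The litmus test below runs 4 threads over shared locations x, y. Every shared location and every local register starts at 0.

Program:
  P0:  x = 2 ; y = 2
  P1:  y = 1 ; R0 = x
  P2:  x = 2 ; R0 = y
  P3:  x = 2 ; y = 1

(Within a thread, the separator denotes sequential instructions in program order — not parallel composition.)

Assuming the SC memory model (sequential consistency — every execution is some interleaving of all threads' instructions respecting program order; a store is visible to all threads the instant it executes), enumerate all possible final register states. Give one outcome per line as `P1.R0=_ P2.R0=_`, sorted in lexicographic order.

P1.R0=0 P2.R0=1
P1.R0=0 P2.R0=2
P1.R0=2 P2.R0=0
P1.R0=2 P2.R0=1
P1.R0=2 P2.R0=2

outcome vector order: (P1.R0,P2.R0)
|SC outcomes| = 5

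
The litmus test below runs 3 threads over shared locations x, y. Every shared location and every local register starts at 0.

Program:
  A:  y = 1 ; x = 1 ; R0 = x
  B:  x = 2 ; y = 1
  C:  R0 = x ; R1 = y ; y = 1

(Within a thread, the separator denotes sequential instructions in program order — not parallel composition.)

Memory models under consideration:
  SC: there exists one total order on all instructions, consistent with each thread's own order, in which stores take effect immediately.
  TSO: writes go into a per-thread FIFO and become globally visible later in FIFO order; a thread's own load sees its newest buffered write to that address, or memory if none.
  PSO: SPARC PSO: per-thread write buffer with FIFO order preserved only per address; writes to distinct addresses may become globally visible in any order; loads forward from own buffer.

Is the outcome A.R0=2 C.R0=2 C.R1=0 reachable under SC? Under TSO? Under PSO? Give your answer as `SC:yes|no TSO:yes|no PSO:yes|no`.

outcome vector order: (A.R0,C.R0,C.R1)
SC: 9 outcomes — {<1 0 0>; <1 0 1>; <1 1 1>; <1 2 0>; <1 2 1>; <2 0 0>; <2 0 1>; <2 1 1>; <2 2 1>}
TSO: 9 outcomes — {<1 0 0>; <1 0 1>; <1 1 1>; <1 2 0>; <1 2 1>; <2 0 0>; <2 0 1>; <2 1 1>; <2 2 1>}
PSO: 12 outcomes — {<1 0 0>; <1 0 1>; <1 1 0>; <1 1 1>; <1 2 0>; <1 2 1>; <2 0 0>; <2 0 1>; <2 1 0>; <2 1 1>; <2 2 0>; <2 2 1>}
target <2 2 0> ∈ {PSO}

SC:no TSO:no PSO:yes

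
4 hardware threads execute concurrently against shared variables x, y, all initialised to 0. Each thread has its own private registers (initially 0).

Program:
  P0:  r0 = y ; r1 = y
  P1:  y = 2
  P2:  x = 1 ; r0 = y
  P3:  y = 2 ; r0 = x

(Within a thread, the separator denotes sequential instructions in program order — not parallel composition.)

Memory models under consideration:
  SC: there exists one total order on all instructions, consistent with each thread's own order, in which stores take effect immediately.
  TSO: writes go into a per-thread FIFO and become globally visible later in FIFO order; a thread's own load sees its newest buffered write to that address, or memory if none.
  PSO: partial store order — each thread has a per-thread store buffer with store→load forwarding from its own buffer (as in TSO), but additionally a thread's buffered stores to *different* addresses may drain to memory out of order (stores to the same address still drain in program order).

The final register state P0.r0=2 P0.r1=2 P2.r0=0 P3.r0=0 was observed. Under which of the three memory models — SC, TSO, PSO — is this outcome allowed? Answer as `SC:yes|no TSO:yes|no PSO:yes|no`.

outcome vector order: (P0.r0,P0.r1,P2.r0,P3.r0)
SC: 9 outcomes — {(0,0,0,1), (0,0,2,0), (0,0,2,1), (0,2,0,1), (0,2,2,0), (0,2,2,1), (2,2,0,1), (2,2,2,0), (2,2,2,1)}
TSO: 12 outcomes — {(0,0,0,0), (0,0,0,1), (0,0,2,0), (0,0,2,1), (0,2,0,0), (0,2,0,1), (0,2,2,0), (0,2,2,1), (2,2,0,0), (2,2,0,1), (2,2,2,0), (2,2,2,1)}
PSO: 12 outcomes — {(0,0,0,0), (0,0,0,1), (0,0,2,0), (0,0,2,1), (0,2,0,0), (0,2,0,1), (0,2,2,0), (0,2,2,1), (2,2,0,0), (2,2,0,1), (2,2,2,0), (2,2,2,1)}
target (2,2,0,0) ∈ {TSO,PSO}

SC:no TSO:yes PSO:yes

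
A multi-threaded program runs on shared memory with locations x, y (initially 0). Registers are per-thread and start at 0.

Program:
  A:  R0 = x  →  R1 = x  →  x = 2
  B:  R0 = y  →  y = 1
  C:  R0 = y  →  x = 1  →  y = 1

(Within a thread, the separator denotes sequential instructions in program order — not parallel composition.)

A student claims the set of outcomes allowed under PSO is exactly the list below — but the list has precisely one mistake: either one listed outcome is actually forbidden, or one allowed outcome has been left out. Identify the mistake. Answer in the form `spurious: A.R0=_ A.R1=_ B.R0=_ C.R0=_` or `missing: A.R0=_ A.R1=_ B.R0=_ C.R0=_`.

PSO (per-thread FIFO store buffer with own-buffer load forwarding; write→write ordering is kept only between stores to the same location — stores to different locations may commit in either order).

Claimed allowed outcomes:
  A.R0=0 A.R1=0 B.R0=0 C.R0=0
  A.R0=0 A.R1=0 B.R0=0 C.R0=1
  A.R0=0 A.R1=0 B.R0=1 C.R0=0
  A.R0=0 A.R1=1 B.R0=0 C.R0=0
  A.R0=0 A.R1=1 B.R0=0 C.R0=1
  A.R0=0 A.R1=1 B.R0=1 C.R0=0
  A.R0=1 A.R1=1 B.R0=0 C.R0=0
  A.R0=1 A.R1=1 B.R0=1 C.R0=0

missing: A.R0=1 A.R1=1 B.R0=0 C.R0=1

outcome vector order: (A.R0,A.R1,B.R0,C.R0)
PSO (9): 0/0/0/0; 0/0/0/1; 0/0/1/0; 0/1/0/0; 0/1/0/1; 0/1/1/0; 1/1/0/0; 1/1/0/1; 1/1/1/0
PSO∖claimed = {1/1/0/1}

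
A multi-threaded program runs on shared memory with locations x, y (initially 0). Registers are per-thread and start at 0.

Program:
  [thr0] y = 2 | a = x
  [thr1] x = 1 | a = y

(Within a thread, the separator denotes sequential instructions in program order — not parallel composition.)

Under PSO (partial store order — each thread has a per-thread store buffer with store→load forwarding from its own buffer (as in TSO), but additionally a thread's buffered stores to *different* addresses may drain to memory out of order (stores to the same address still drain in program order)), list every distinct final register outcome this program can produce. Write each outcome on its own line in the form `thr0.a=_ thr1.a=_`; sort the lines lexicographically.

thr0.a=0 thr1.a=0
thr0.a=0 thr1.a=2
thr0.a=1 thr1.a=0
thr0.a=1 thr1.a=2

outcome vector order: (thr0.a,thr1.a)
|PSO outcomes| = 4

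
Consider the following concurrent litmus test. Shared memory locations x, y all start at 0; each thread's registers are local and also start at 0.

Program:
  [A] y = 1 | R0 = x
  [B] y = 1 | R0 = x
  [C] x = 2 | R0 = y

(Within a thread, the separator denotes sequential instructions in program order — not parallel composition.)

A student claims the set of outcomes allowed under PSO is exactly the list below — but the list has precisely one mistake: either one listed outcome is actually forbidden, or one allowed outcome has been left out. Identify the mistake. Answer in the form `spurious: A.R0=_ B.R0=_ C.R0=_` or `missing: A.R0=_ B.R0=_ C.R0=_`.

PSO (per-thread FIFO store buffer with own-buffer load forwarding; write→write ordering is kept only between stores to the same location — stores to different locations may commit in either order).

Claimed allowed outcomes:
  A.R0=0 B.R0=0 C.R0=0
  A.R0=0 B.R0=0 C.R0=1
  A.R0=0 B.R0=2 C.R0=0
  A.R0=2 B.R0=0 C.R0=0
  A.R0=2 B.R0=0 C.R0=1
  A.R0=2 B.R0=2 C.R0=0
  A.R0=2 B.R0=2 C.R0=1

missing: A.R0=0 B.R0=2 C.R0=1

outcome vector order: (A.R0,B.R0,C.R0)
PSO (8): (0,0,0), (0,0,1), (0,2,0), (0,2,1), (2,0,0), (2,0,1), (2,2,0), (2,2,1)
PSO∖claimed = {(0,2,1)}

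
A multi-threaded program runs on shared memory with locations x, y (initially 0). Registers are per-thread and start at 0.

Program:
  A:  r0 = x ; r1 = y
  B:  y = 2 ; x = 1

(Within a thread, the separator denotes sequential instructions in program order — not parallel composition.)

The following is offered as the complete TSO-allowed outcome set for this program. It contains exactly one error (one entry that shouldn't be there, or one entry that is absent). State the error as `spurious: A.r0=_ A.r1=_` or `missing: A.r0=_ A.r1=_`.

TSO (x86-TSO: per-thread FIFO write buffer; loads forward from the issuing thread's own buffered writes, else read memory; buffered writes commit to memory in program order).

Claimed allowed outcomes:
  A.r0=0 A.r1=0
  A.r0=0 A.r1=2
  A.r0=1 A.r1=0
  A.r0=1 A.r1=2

outcome vector order: (A.r0,A.r1)
TSO: 3 outcomes — {0/0 0/2 1/2}
claimed∖TSO = {1/0}

spurious: A.r0=1 A.r1=0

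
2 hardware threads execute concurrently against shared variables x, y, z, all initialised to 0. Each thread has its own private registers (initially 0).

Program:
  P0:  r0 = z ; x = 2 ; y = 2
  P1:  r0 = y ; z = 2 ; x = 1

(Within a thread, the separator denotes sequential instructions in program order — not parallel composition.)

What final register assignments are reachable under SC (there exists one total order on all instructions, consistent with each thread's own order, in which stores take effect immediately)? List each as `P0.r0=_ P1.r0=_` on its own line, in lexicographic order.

P0.r0=0 P1.r0=0
P0.r0=0 P1.r0=2
P0.r0=2 P1.r0=0

outcome vector order: (P0.r0,P1.r0)
|SC outcomes| = 3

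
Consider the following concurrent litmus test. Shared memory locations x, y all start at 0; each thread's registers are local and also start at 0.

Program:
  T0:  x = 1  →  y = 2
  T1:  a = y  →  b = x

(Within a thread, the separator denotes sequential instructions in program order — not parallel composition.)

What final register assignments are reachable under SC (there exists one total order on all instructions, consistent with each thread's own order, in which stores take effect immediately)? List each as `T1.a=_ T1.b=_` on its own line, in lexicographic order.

outcome vector order: (T1.a,T1.b)
|SC outcomes| = 3

T1.a=0 T1.b=0
T1.a=0 T1.b=1
T1.a=2 T1.b=1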